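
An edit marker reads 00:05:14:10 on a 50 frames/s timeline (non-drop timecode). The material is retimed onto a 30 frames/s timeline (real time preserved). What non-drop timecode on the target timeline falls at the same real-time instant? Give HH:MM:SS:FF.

Source frame index: (0×3600 + 5×60 + 14) × 50 + 10 = 15710.
Real time: 15710 / (50) = 1571/5 s.
Target frame: (1571/5) × (30) = 9426.
At 30 labels/s: frame 9426 → 00:05:14:06.

00:05:14:06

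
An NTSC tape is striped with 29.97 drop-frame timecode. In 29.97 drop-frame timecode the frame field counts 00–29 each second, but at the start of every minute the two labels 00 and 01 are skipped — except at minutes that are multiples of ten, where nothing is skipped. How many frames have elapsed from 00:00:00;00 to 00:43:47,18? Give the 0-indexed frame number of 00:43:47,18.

As if non-drop at 30 labels/s: (0 × 3600 + 43 × 60 + 47) × 30 + 18 = 78828.
Minute boundaries passed: 43; those not divisible by 10: 43 − 4 = 39; dropped labels = 2 × 39 = 78.
Actual frame index = 78828 − 78 = 78750.

78750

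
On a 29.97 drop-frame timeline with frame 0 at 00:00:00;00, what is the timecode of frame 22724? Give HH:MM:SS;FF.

00:12:38;06

Ten DF minutes hold 17982 frames, so frame 22724 lies in block 1 (frames 17982–35963) with 4742 frames into that block.
The block's first minute is 1800 frames and the rest 1798 each; 4742 frames reaches minute 2, so 1 × 18 + 2 × 2 = 22 labels have been skipped so far.
Adding those back, label number 22724 + 22 = 22746 at 30 labels/s is 758 s + 6 f = 0 h 12 min 38 s frame 6, i.e. 00:12:38;06.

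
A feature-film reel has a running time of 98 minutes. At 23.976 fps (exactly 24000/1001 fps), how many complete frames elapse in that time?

98 min = 5880 s.
Frames = 5880 × 24000/1001 = 20160000/143 ≈ 140979.0210.
Complete frames: 140979.

140979 frames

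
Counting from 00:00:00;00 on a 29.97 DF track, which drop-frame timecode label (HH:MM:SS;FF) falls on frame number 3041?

Ten DF minutes hold 17982 frames, so frame 3041 lies in block 0 (frames 0–17981) with 3041 frames into that block.
The block's first minute is 1800 frames and the rest 1798 each; 3041 frames reaches minute 1, so 0 × 18 + 1 × 2 = 2 labels have been skipped so far.
Adding those back, label number 3041 + 2 = 3043 at 30 labels/s is 101 s + 13 f = 0 h 1 min 41 s frame 13, i.e. 00:01:41;13.

00:01:41;13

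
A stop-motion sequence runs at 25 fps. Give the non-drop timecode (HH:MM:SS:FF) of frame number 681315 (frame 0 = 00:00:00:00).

07:34:12:15

681315 ÷ 25 = 27252 full seconds, remainder 15 frames.
27252 s = 7 h 34 min 12 s.
Timecode: 07:34:12:15.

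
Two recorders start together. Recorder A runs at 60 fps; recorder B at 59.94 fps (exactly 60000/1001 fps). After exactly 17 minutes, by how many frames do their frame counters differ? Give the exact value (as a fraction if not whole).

61200/1001 frames

17 min = 1020 s.
A emits 60 × 1020 = 61200 frames; B emits 60000/1001 × 1020 = 61200000/1001.
Difference = 61200/1001 frames (≈ 61.1389); B is behind A.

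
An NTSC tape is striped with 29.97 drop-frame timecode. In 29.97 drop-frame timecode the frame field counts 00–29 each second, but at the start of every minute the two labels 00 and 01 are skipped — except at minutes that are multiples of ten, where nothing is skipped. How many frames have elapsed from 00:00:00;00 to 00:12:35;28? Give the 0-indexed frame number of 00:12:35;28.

Complete 10-minute blocks: 1, each 17982 frames → 17982.
Remaining 2 whole minutes in the current block: 1800 + 1 × 1798 = 3598 frames.
Within the current minute: 35 × 30 + 28 − 2 = 1076 (labels ;00/;01 skipped at this minute). Total = 17982 + 3598 + 1076 = 22656.

22656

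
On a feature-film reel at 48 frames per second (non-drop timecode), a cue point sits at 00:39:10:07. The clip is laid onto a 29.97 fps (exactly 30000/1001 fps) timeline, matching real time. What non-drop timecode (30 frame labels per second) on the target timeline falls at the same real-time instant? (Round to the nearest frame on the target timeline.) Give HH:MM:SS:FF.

00:39:07:24

Source frame index: (0×3600 + 39×60 + 10) × 48 + 7 = 112807.
Real time: 112807 / (48) = 112807/48 s.
Target frame: (112807/48) × (30000/1001) = 70504375/1001 ≈ 70433.941 → 70434.
At 30 labels/s: frame 70434 → 00:39:07:24.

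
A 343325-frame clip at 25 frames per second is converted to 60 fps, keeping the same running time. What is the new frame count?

Target frames = source frames × (target rate / source rate) = 343325 × (60)/(25) = 343325 × 12/5 = 823980.

823980 frames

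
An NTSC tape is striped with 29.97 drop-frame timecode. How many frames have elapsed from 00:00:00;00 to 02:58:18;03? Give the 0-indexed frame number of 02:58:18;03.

320621

Complete 10-minute blocks: 17, each 17982 frames → 305694.
Remaining 8 whole minutes in the current block: 1800 + 7 × 1798 = 14386 frames.
Within the current minute: 18 × 30 + 3 − 2 = 541 (labels ;00/;01 skipped at this minute). Total = 305694 + 14386 + 541 = 320621.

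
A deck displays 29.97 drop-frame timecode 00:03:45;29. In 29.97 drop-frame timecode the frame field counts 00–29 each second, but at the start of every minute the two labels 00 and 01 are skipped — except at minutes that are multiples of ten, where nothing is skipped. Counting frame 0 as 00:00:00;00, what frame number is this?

Complete 10-minute blocks: 0, each 17982 frames → 0.
Remaining 3 whole minutes in the current block: 1800 + 2 × 1798 = 5396 frames.
Within the current minute: 45 × 30 + 29 − 2 = 1377 (labels ;00/;01 skipped at this minute). Total = 0 + 5396 + 1377 = 6773.

6773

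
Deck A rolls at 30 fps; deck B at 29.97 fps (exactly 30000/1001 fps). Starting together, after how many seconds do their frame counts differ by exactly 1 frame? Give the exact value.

The gap grows by |30000/1001 − 30| = 30/1001 frames per second.
Time for a 1-frame gap: 1 ÷ (30/1001) = 1001/30 s.

1001/30 seconds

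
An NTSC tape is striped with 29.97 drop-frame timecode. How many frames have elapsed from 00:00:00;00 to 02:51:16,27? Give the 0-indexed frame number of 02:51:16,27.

307999

As if non-drop at 30 labels/s: (2 × 3600 + 51 × 60 + 16) × 30 + 27 = 308307.
Minute boundaries passed: 171; those not divisible by 10: 171 − 17 = 154; dropped labels = 2 × 154 = 308.
Actual frame index = 308307 − 308 = 307999.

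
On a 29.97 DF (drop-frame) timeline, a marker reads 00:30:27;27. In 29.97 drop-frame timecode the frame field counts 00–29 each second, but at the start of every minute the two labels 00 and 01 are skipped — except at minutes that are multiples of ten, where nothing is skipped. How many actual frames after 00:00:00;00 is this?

54783

As if non-drop at 30 labels/s: (0 × 3600 + 30 × 60 + 27) × 30 + 27 = 54837.
Minute boundaries passed: 30; those not divisible by 10: 30 − 3 = 27; dropped labels = 2 × 27 = 54.
Actual frame index = 54837 − 54 = 54783.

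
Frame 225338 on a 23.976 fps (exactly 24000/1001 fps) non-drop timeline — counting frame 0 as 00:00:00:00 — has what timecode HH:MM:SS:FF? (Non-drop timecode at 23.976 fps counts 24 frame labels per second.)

225338 ÷ 24 = 9389 full seconds, remainder 2 frames.
9389 s = 2 h 36 min 29 s.
Timecode: 02:36:29:02.

02:36:29:02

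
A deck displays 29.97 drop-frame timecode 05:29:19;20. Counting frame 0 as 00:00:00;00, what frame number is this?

As if non-drop at 30 labels/s: (5 × 3600 + 29 × 60 + 19) × 30 + 20 = 592790.
Minute boundaries passed: 329; those not divisible by 10: 329 − 32 = 297; dropped labels = 2 × 297 = 594.
Actual frame index = 592790 − 594 = 592196.

592196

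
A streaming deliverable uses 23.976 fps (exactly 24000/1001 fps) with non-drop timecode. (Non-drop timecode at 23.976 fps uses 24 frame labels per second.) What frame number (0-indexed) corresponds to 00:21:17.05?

30653

Total seconds to the label: (0 × 3600 + 21 × 60 + 17) = 1277.
Frame index = 1277 × 24 + 5 = 30653.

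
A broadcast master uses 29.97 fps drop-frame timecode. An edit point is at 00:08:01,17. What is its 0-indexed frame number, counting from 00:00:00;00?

14431

As if non-drop at 30 labels/s: (0 × 3600 + 8 × 60 + 1) × 30 + 17 = 14447.
Minute boundaries passed: 8; those not divisible by 10: 8 − 0 = 8; dropped labels = 2 × 8 = 16.
Actual frame index = 14447 − 16 = 14431.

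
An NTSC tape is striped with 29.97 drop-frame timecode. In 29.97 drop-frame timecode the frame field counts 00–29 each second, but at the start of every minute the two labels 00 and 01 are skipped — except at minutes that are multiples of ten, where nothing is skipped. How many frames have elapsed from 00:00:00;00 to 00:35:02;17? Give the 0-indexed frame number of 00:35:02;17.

63013

Complete 10-minute blocks: 3, each 17982 frames → 53946.
Remaining 5 whole minutes in the current block: 1800 + 4 × 1798 = 8992 frames.
Within the current minute: 2 × 30 + 17 − 2 = 75 (labels ;00/;01 skipped at this minute). Total = 53946 + 8992 + 75 = 63013.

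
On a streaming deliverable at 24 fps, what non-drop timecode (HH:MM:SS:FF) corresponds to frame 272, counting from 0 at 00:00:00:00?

272 ÷ 24 = 11 full seconds, remainder 8 frames.
11 s = 0 h 0 min 11 s.
Timecode: 00:00:11:08.

00:00:11:08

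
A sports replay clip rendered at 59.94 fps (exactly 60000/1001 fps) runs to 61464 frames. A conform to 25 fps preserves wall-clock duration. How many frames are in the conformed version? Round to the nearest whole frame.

25636 frames

Frames at target rate = 61464 × (25) / (60000/1001) = 2563561/100 ≈ 25635.610.
Nearest whole frame: 25636.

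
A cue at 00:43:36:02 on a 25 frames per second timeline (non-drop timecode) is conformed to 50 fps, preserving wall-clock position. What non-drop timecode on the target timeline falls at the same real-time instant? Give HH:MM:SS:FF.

00:43:36:04

Source frame index: (0×3600 + 43×60 + 36) × 25 + 2 = 65402.
Real time: 65402 / (25) = 65402/25 s.
Target frame: (65402/25) × (50) = 130804.
At 50 labels/s: frame 130804 → 00:43:36:04.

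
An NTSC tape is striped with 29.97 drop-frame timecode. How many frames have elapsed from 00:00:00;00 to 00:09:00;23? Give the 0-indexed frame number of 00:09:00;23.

16205

As if non-drop at 30 labels/s: (0 × 3600 + 9 × 60 + 0) × 30 + 23 = 16223.
Minute boundaries passed: 9; those not divisible by 10: 9 − 0 = 9; dropped labels = 2 × 9 = 18.
Actual frame index = 16223 − 18 = 16205.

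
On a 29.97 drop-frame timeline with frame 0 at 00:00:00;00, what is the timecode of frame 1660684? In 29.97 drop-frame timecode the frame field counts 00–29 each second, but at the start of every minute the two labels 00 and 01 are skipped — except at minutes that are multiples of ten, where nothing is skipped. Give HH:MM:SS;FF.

15:23:31;16

Ten DF minutes hold 17982 frames, so frame 1660684 lies in block 92 (frames 1654344–1672325) with 6340 frames into that block.
The block's first minute is 1800 frames and the rest 1798 each; 6340 frames reaches minute 3, so 92 × 18 + 3 × 2 = 1662 labels have been skipped so far.
Adding those back, label number 1660684 + 1662 = 1662346 at 30 labels/s is 55411 s + 16 f = 15 h 23 min 31 s frame 16, i.e. 15:23:31;16.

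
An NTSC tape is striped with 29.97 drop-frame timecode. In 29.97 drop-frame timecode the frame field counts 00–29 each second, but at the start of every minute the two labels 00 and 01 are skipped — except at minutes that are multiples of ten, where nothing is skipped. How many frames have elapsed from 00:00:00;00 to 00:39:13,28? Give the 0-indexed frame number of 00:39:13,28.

70546

Complete 10-minute blocks: 3, each 17982 frames → 53946.
Remaining 9 whole minutes in the current block: 1800 + 8 × 1798 = 16184 frames.
Within the current minute: 13 × 30 + 28 − 2 = 416 (labels ;00/;01 skipped at this minute). Total = 53946 + 16184 + 416 = 70546.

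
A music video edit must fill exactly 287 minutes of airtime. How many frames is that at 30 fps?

287 min = 17220 s.
Frames = 17220 × 30 = 516600.

516600 frames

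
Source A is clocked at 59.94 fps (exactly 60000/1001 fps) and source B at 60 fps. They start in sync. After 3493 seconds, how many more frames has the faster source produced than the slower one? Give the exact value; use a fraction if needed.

A emits 60000/1001 × 3493 = 29940000/143 frames; B emits 60 × 3493 = 209580.
Difference = 29940/143 frames (≈ 209.3706); B is ahead of A.

29940/143 frames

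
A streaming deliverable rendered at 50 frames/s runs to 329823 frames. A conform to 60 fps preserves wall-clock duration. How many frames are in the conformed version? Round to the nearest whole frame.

395788 frames

Frames at target rate = 329823 × (60) / (50) = 1978938/5 ≈ 395787.600.
Nearest whole frame: 395788.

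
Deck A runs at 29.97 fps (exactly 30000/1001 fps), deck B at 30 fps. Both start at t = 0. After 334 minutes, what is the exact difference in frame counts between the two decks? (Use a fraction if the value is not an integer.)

601200/1001 frames

334 min = 20040 s.
A emits 30000/1001 × 20040 = 601200000/1001 frames; B emits 30 × 20040 = 601200.
Difference = 601200/1001 frames (≈ 600.5994); B is ahead of A.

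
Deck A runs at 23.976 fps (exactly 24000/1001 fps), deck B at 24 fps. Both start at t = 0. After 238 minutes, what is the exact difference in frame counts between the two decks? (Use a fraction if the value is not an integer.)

238 min = 14280 s.
A emits 24000/1001 × 14280 = 48960000/143 frames; B emits 24 × 14280 = 342720.
Difference = 48960/143 frames (≈ 342.3776); B is ahead of A.

48960/143 frames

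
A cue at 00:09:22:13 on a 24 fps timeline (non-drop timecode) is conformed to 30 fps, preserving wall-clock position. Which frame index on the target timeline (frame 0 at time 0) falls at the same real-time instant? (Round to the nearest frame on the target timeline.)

Source frame index: (0×3600 + 9×60 + 22) × 24 + 13 = 13501.
Real time: 13501 / (24) = 13501/24 s.
Target frame: (13501/24) × (30) = 67505/4 ≈ 16876.250 → 16876.

frame 16876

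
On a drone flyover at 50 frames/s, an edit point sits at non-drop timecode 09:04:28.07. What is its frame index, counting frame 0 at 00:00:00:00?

Total seconds to the label: (9 × 3600 + 4 × 60 + 28) = 32668.
Frame index = 32668 × 50 + 7 = 1633407.

1633407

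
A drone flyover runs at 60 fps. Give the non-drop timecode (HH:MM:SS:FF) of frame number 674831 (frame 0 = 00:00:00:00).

03:07:27:11

674831 ÷ 60 = 11247 full seconds, remainder 11 frames.
11247 s = 3 h 7 min 27 s.
Timecode: 03:07:27:11.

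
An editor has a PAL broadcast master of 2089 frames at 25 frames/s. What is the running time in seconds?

83.56 seconds

Running time = 2089 / (25) = 83.56 s.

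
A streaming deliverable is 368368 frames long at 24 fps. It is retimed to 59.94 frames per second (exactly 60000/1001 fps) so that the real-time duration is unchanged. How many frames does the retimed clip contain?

920000 frames

Target frames = source frames × (target rate / source rate) = 368368 × (60000/1001)/(24) = 368368 × 2500/1001 = 920000.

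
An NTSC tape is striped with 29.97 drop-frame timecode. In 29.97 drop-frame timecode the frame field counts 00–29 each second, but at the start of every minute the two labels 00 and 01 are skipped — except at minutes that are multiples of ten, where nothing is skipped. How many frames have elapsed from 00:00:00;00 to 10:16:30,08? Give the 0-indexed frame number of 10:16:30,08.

1108598

As if non-drop at 30 labels/s: (10 × 3600 + 16 × 60 + 30) × 30 + 8 = 1109708.
Minute boundaries passed: 616; those not divisible by 10: 616 − 61 = 555; dropped labels = 2 × 555 = 1110.
Actual frame index = 1109708 − 1110 = 1108598.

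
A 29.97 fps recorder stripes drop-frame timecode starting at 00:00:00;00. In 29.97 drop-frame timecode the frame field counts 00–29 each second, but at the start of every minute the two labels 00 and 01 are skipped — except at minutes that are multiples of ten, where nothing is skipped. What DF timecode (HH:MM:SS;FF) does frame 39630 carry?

Each 10-minute DF block holds 10 × 60 × 30 − 9 × 2 = 17982 frames. 39630 ÷ 17982 → 2 full blocks, remainder 3666.
Within the partial block the first minute is 1800 frames and each further minute 1798, so 2 further minute boundaries passed. Total skipped labels = 18 × 2 + 2 × 2 = 40.
Non-drop label index = 39630 + 40 = 39670; at 30 labels/s that is 00:22:02:10, i.e. DF 00:22:02;10.

00:22:02;10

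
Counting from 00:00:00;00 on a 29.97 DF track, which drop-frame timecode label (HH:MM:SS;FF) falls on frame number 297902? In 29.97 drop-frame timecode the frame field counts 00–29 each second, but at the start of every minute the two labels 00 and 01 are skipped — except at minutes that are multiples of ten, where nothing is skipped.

02:45:40;00

Each 10-minute DF block holds 10 × 60 × 30 − 9 × 2 = 17982 frames. 297902 ÷ 17982 → 16 full blocks, remainder 10190.
Within the partial block the first minute is 1800 frames and each further minute 1798, so 5 further minute boundaries passed. Total skipped labels = 18 × 16 + 2 × 5 = 298.
Non-drop label index = 297902 + 298 = 298200; at 30 labels/s that is 02:45:40:00, i.e. DF 02:45:40;00.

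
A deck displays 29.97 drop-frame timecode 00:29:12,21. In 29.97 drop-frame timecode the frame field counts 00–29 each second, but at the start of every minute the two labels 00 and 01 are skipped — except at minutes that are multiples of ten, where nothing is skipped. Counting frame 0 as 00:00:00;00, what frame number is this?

52527

Complete 10-minute blocks: 2, each 17982 frames → 35964.
Remaining 9 whole minutes in the current block: 1800 + 8 × 1798 = 16184 frames.
Within the current minute: 12 × 30 + 21 − 2 = 379 (labels ;00/;01 skipped at this minute). Total = 35964 + 16184 + 379 = 52527.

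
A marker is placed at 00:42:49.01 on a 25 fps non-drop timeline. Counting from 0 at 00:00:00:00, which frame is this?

frame 64226

Total seconds to the label: (0 × 3600 + 42 × 60 + 49) = 2569.
Frame index = 2569 × 25 + 1 = 64226.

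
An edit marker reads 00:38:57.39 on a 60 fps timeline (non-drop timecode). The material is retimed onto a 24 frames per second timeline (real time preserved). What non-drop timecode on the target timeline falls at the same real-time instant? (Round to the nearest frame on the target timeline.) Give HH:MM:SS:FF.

00:38:57:16

Source frame index: (0×3600 + 38×60 + 57) × 60 + 39 = 140259.
Real time: 140259 / (60) = 46753/20 s.
Target frame: (46753/20) × (24) = 280518/5 ≈ 56103.600 → 56104.
At 24 labels/s: frame 56104 → 00:38:57:16.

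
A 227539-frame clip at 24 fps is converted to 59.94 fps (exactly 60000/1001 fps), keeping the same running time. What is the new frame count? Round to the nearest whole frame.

Frames at target rate = 227539 × (60000/1001) / (24) = 43757500/77 ≈ 568279.221.
Nearest whole frame: 568279.

568279 frames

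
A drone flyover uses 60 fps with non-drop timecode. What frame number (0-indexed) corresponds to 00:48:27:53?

174473

Total seconds to the label: (0 × 3600 + 48 × 60 + 27) = 2907.
Frame index = 2907 × 60 + 53 = 174473.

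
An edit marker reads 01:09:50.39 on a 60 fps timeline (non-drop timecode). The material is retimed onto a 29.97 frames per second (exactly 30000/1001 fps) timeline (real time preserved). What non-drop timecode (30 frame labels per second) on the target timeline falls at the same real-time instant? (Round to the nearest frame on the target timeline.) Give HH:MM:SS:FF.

01:09:46:14

Source frame index: (1×3600 + 9×60 + 50) × 60 + 39 = 251439.
Real time: 251439 / (60) = 83813/20 s.
Target frame: (83813/20) × (30000/1001) = 125719500/1001 ≈ 125593.906 → 125594.
At 30 labels/s: frame 125594 → 01:09:46:14.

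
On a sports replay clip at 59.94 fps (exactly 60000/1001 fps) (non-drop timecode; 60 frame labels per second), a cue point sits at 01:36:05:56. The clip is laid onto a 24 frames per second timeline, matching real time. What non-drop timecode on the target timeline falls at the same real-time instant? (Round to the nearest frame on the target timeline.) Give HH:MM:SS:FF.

01:36:11:17

Source frame index: (1×3600 + 36×60 + 5) × 60 + 56 = 345956.
Real time: 345956 / (60000/1001) = 86575489/15000 s.
Target frame: (86575489/15000) × (24) = 86575489/625 ≈ 138520.782 → 138521.
At 24 labels/s: frame 138521 → 01:36:11:17.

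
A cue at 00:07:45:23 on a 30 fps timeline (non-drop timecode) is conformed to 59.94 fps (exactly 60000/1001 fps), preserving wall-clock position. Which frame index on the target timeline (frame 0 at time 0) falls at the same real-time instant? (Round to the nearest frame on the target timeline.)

Source frame index: (0×3600 + 7×60 + 45) × 30 + 23 = 13973.
Real time: 13973 / (30) = 13973/30 s.
Target frame: (13973/30) × (60000/1001) = 27946000/1001 ≈ 27918.082 → 27918.

frame 27918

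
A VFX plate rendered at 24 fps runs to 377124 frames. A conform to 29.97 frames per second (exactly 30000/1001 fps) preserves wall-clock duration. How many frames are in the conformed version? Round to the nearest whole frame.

Frames at target rate = 377124 × (30000/1001) / (24) = 42855000/91 ≈ 470934.066.
Nearest whole frame: 470934.

470934 frames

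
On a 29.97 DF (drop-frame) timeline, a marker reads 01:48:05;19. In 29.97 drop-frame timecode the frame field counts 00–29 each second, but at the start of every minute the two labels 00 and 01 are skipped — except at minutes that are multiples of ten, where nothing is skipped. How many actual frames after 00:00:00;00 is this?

As if non-drop at 30 labels/s: (1 × 3600 + 48 × 60 + 5) × 30 + 19 = 194569.
Minute boundaries passed: 108; those not divisible by 10: 108 − 10 = 98; dropped labels = 2 × 98 = 196.
Actual frame index = 194569 − 196 = 194373.

194373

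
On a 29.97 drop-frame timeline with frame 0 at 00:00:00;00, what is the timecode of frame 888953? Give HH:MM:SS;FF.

08:14:21;13

Ten DF minutes hold 17982 frames, so frame 888953 lies in block 49 (frames 881118–899099) with 7835 frames into that block.
The block's first minute is 1800 frames and the rest 1798 each; 7835 frames reaches minute 4, so 49 × 18 + 4 × 2 = 890 labels have been skipped so far.
Adding those back, label number 888953 + 890 = 889843 at 30 labels/s is 29661 s + 13 f = 8 h 14 min 21 s frame 13, i.e. 08:14:21;13.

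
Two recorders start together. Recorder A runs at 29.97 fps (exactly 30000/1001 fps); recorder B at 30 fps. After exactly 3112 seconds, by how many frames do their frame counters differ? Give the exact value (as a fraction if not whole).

93360/1001 frames

A emits 30000/1001 × 3112 = 93360000/1001 frames; B emits 30 × 3112 = 93360.
Difference = 93360/1001 frames (≈ 93.2667); B is ahead of A.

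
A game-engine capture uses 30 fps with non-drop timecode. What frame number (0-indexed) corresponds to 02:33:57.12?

frame 277122

Total seconds to the label: (2 × 3600 + 33 × 60 + 57) = 9237.
Frame index = 9237 × 30 + 12 = 277122.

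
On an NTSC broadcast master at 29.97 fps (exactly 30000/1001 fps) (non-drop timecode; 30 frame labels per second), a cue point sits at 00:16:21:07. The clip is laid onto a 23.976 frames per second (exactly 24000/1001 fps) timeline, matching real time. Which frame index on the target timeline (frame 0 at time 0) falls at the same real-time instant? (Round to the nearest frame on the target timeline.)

frame 23550

Source frame index: (0×3600 + 16×60 + 21) × 30 + 7 = 29437.
Real time: 29437 / (30000/1001) = 29466437/30000 s.
Target frame: (29466437/30000) × (24000/1001) = 117748/5 ≈ 23549.600 → 23550.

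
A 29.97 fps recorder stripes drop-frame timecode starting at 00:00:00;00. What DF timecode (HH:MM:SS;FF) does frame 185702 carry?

01:43:16;08

Ten DF minutes hold 17982 frames, so frame 185702 lies in block 10 (frames 179820–197801) with 5882 frames into that block.
The block's first minute is 1800 frames and the rest 1798 each; 5882 frames reaches minute 3, so 10 × 18 + 3 × 2 = 186 labels have been skipped so far.
Adding those back, label number 185702 + 186 = 185888 at 30 labels/s is 6196 s + 8 f = 1 h 43 min 16 s frame 8, i.e. 01:43:16;08.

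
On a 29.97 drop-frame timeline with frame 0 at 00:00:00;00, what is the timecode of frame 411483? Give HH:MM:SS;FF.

Each 10-minute DF block holds 10 × 60 × 30 − 9 × 2 = 17982 frames. 411483 ÷ 17982 → 22 full blocks, remainder 15879.
Within the partial block the first minute is 1800 frames and each further minute 1798, so 8 further minute boundaries passed. Total skipped labels = 18 × 22 + 2 × 8 = 412.
Non-drop label index = 411483 + 412 = 411895; at 30 labels/s that is 03:48:49:25, i.e. DF 03:48:49;25.

03:48:49;25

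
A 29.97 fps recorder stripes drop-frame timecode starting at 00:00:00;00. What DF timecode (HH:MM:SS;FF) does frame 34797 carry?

Each 10-minute DF block holds 10 × 60 × 30 − 9 × 2 = 17982 frames. 34797 ÷ 17982 → 1 full block, remainder 16815.
Within the partial block the first minute is 1800 frames and each further minute 1798, so 9 further minute boundaries passed. Total skipped labels = 18 × 1 + 2 × 9 = 36.
Non-drop label index = 34797 + 36 = 34833; at 30 labels/s that is 00:19:21:03, i.e. DF 00:19:21;03.

00:19:21;03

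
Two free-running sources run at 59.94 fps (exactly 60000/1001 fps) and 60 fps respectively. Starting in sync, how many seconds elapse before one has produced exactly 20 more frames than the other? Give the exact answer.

The gap grows by |60 − 60000/1001| = 60/1001 frames per second.
Time for a 20-frame gap: 20 ÷ (60/1001) = 1001/3 s.

1001/3 seconds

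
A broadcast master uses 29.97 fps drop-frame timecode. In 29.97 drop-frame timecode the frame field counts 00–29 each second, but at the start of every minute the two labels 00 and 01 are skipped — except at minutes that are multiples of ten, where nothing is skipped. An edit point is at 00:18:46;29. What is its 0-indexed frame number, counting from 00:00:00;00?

As if non-drop at 30 labels/s: (0 × 3600 + 18 × 60 + 46) × 30 + 29 = 33809.
Minute boundaries passed: 18; those not divisible by 10: 18 − 1 = 17; dropped labels = 2 × 17 = 34.
Actual frame index = 33809 − 34 = 33775.

33775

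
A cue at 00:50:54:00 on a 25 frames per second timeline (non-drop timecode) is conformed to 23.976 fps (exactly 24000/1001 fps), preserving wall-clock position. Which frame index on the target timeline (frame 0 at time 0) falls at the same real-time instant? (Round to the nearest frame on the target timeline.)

Source frame index: (0×3600 + 50×60 + 54) × 25 + 0 = 76350.
Real time: 76350 / (25) = 3054 s.
Target frame: (3054) × (24000/1001) = 73296000/1001 ≈ 73222.777 → 73223.

frame 73223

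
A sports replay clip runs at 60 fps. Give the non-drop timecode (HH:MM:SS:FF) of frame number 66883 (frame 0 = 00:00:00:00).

00:18:34:43

66883 ÷ 60 = 1114 full seconds, remainder 43 frames.
1114 s = 0 h 18 min 34 s.
Timecode: 00:18:34:43.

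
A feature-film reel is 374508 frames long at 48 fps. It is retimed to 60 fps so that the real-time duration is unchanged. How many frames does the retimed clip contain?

Target frames = source frames × (target rate / source rate) = 374508 × (60)/(48) = 374508 × 5/4 = 468135.

468135 frames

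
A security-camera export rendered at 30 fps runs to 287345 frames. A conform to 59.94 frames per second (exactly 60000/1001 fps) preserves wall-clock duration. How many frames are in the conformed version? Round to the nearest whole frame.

574116 frames

Frames at target rate = 287345 × (60000/1001) / (30) = 574690000/1001 ≈ 574115.884.
Nearest whole frame: 574116.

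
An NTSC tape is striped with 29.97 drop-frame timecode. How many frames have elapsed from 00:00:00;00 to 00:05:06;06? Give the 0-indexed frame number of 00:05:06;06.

9176

Complete 10-minute blocks: 0, each 17982 frames → 0.
Remaining 5 whole minutes in the current block: 1800 + 4 × 1798 = 8992 frames.
Within the current minute: 6 × 30 + 6 − 2 = 184 (labels ;00/;01 skipped at this minute). Total = 0 + 8992 + 184 = 9176.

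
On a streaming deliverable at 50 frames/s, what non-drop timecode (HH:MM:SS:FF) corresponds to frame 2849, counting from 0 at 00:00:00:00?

00:00:56:49

2849 ÷ 50 = 56 full seconds, remainder 49 frames.
56 s = 0 h 0 min 56 s.
Timecode: 00:00:56:49.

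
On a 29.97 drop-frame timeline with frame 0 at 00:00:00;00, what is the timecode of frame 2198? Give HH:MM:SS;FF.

Each 10-minute DF block holds 10 × 60 × 30 − 9 × 2 = 17982 frames. 2198 ÷ 17982 → 0 full blocks, remainder 2198.
Within the partial block the first minute is 1800 frames and each further minute 1798, so 1 further minute boundary passed. Total skipped labels = 18 × 0 + 2 × 1 = 2.
Non-drop label index = 2198 + 2 = 2200; at 30 labels/s that is 00:01:13:10, i.e. DF 00:01:13;10.

00:01:13;10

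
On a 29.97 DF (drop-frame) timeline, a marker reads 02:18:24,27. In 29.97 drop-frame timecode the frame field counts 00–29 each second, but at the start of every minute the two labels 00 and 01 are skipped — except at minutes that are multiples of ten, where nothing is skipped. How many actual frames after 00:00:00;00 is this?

As if non-drop at 30 labels/s: (2 × 3600 + 18 × 60 + 24) × 30 + 27 = 249147.
Minute boundaries passed: 138; those not divisible by 10: 138 − 13 = 125; dropped labels = 2 × 125 = 250.
Actual frame index = 249147 − 250 = 248897.

248897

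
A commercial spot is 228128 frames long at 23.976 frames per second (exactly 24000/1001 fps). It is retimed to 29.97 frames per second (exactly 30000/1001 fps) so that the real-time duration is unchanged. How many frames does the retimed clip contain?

Target frames = source frames × (target rate / source rate) = 228128 × (30000/1001)/(24000/1001) = 228128 × 5/4 = 285160.

285160 frames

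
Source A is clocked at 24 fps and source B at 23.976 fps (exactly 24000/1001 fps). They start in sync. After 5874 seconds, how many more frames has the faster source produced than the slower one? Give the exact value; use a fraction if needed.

12816/91 frames

A emits 24 × 5874 = 140976 frames; B emits 24000/1001 × 5874 = 12816000/91.
Difference = 12816/91 frames (≈ 140.8352); B is behind A.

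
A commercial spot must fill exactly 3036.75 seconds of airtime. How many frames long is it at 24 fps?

Frames = 3036.75 × 24 = 72882.

72882 frames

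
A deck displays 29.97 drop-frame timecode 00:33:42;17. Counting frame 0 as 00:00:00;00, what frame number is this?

60617

Complete 10-minute blocks: 3, each 17982 frames → 53946.
Remaining 3 whole minutes in the current block: 1800 + 2 × 1798 = 5396 frames.
Within the current minute: 42 × 30 + 17 − 2 = 1275 (labels ;00/;01 skipped at this minute). Total = 53946 + 5396 + 1275 = 60617.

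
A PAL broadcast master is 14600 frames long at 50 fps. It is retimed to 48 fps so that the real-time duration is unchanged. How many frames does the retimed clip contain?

14016 frames

Target frames = source frames × (target rate / source rate) = 14600 × (48)/(50) = 14600 × 24/25 = 14016.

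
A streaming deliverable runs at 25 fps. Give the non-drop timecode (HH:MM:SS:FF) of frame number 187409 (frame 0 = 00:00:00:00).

187409 ÷ 25 = 7496 full seconds, remainder 9 frames.
7496 s = 2 h 4 min 56 s.
Timecode: 02:04:56:09.

02:04:56:09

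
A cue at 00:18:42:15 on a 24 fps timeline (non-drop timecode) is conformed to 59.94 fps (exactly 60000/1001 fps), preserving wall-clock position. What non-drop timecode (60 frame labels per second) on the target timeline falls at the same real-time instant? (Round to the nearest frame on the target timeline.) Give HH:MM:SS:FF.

Source frame index: (0×3600 + 18×60 + 42) × 24 + 15 = 26943.
Real time: 26943 / (24) = 8981/8 s.
Target frame: (8981/8) × (60000/1001) = 9622500/143 ≈ 67290.210 → 67290.
At 60 labels/s: frame 67290 → 00:18:41:30.

00:18:41:30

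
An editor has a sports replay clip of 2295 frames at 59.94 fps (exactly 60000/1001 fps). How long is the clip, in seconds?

38.28825 seconds

Running time = 2295 / (60000/1001) = 38.28825 s.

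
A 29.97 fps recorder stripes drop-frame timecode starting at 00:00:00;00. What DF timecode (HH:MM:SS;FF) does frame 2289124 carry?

Ten DF minutes hold 17982 frames, so frame 2289124 lies in block 127 (frames 2283714–2301695) with 5410 frames into that block.
The block's first minute is 1800 frames and the rest 1798 each; 5410 frames reaches minute 3, so 127 × 18 + 3 × 2 = 2292 labels have been skipped so far.
Adding those back, label number 2289124 + 2292 = 2291416 at 30 labels/s is 76380 s + 16 f = 21 h 13 min 0 s frame 16, i.e. 21:13:00;16.

21:13:00;16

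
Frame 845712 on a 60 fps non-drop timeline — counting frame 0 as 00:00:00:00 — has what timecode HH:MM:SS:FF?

03:54:55:12

845712 ÷ 60 = 14095 full seconds, remainder 12 frames.
14095 s = 3 h 54 min 55 s.
Timecode: 03:54:55:12.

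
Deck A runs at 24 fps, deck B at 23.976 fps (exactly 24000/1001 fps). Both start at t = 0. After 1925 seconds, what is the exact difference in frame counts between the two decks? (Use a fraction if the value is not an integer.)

A emits 24 × 1925 = 46200 frames; B emits 24000/1001 × 1925 = 600000/13.
Difference = 600/13 frames (≈ 46.1538); B is behind A.

600/13 frames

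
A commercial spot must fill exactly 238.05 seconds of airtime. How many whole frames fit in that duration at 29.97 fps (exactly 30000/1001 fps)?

Frames = 238.05 × 30000/1001 = 7141500/1001 ≈ 7134.3656.
Complete frames: 7134.

7134 frames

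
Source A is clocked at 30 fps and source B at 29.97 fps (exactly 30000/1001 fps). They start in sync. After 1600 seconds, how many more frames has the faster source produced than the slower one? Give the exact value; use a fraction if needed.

A emits 30 × 1600 = 48000 frames; B emits 30000/1001 × 1600 = 48000000/1001.
Difference = 48000/1001 frames (≈ 47.9520); B is behind A.

48000/1001 frames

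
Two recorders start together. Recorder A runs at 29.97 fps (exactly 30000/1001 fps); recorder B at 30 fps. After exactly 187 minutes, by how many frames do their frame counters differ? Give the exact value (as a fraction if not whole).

30600/91 frames

187 min = 11220 s.
A emits 30000/1001 × 11220 = 30600000/91 frames; B emits 30 × 11220 = 336600.
Difference = 30600/91 frames (≈ 336.2637); B is ahead of A.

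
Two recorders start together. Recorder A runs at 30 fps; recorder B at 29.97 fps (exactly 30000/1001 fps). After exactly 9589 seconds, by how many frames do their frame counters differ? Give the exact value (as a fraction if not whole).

A emits 30 × 9589 = 287670 frames; B emits 30000/1001 × 9589 = 287670000/1001.
Difference = 287670/1001 frames (≈ 287.3826); B is behind A.

287670/1001 frames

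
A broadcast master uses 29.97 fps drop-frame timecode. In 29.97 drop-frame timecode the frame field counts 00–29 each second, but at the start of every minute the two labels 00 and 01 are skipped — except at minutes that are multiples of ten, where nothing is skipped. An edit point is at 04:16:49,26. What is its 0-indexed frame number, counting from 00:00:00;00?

461834

As if non-drop at 30 labels/s: (4 × 3600 + 16 × 60 + 49) × 30 + 26 = 462296.
Minute boundaries passed: 256; those not divisible by 10: 256 − 25 = 231; dropped labels = 2 × 231 = 462.
Actual frame index = 462296 − 462 = 461834.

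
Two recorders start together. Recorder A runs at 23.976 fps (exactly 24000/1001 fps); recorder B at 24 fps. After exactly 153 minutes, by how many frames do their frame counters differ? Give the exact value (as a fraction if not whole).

153 min = 9180 s.
A emits 24000/1001 × 9180 = 220320000/1001 frames; B emits 24 × 9180 = 220320.
Difference = 220320/1001 frames (≈ 220.0999); B is ahead of A.

220320/1001 frames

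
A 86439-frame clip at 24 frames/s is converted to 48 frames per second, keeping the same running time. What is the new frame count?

Frames at target rate = 86439 × (48) / (24) = 172878.

172878 frames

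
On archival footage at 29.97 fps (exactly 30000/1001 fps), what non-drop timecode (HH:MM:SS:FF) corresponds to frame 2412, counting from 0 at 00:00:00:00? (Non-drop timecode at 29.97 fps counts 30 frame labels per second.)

2412 ÷ 30 = 80 full seconds, remainder 12 frames.
80 s = 0 h 1 min 20 s.
Timecode: 00:01:20:12.

00:01:20:12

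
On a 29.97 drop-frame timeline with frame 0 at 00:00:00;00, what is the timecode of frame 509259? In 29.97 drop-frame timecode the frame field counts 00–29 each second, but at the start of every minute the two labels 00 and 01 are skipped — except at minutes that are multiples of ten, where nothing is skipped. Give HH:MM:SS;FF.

Ten DF minutes hold 17982 frames, so frame 509259 lies in block 28 (frames 503496–521477) with 5763 frames into that block.
The block's first minute is 1800 frames and the rest 1798 each; 5763 frames reaches minute 3, so 28 × 18 + 3 × 2 = 510 labels have been skipped so far.
Adding those back, label number 509259 + 510 = 509769 at 30 labels/s is 16992 s + 9 f = 4 h 43 min 12 s frame 9, i.e. 04:43:12;09.

04:43:12;09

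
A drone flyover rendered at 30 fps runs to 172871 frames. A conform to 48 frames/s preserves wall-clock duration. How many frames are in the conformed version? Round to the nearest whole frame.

Frames at target rate = 172871 × (48) / (30) = 1382968/5 ≈ 276593.600.
Nearest whole frame: 276594.

276594 frames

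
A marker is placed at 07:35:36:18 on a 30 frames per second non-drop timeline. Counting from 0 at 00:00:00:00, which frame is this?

Total seconds to the label: (7 × 3600 + 35 × 60 + 36) = 27336.
Frame index = 27336 × 30 + 18 = 820098.

frame 820098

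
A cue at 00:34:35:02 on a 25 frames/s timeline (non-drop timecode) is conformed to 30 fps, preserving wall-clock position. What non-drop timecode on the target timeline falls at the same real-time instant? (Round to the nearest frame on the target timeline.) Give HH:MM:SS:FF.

00:34:35:02

Source frame index: (0×3600 + 34×60 + 35) × 25 + 2 = 51877.
Real time: 51877 / (25) = 51877/25 s.
Target frame: (51877/25) × (30) = 311262/5 ≈ 62252.400 → 62252.
At 30 labels/s: frame 62252 → 00:34:35:02.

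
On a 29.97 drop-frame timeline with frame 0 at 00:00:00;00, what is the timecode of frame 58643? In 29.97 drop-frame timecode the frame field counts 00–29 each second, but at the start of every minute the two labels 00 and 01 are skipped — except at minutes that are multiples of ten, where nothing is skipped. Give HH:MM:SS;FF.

00:32:36;21

Each 10-minute DF block holds 10 × 60 × 30 − 9 × 2 = 17982 frames. 58643 ÷ 17982 → 3 full blocks, remainder 4697.
Within the partial block the first minute is 1800 frames and each further minute 1798, so 2 further minute boundaries passed. Total skipped labels = 18 × 3 + 2 × 2 = 58.
Non-drop label index = 58643 + 58 = 58701; at 30 labels/s that is 00:32:36:21, i.e. DF 00:32:36;21.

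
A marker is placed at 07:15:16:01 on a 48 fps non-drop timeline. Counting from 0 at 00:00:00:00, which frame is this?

1253569

Total seconds to the label: (7 × 3600 + 15 × 60 + 16) = 26116.
Frame index = 26116 × 48 + 1 = 1253569.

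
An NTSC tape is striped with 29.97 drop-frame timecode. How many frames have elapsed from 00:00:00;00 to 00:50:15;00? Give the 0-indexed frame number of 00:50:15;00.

90360

As if non-drop at 30 labels/s: (0 × 3600 + 50 × 60 + 15) × 30 + 0 = 90450.
Minute boundaries passed: 50; those not divisible by 10: 50 − 5 = 45; dropped labels = 2 × 45 = 90.
Actual frame index = 90450 − 90 = 90360.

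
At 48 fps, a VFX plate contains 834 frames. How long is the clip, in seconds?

Running time = 834 / (48) = 17.375 s.

17.375 seconds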